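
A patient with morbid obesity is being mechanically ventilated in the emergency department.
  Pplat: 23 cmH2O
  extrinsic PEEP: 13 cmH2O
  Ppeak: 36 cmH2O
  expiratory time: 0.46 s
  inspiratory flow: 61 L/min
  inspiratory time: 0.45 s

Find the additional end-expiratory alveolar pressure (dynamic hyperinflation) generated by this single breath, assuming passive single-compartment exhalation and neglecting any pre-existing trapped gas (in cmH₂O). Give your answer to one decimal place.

4.6

Flow: 61 L/min ÷ 60 = 1.0167 L/s.
Vt = flow × Ti = 1.0167 L/s × 0.45 s × 1000 mL/L = 457.52 mL.
R = (PIP − Pplat)/V̇ = (36 − 23) / 1.0167 = 13.0/1.0167 = 12.786 cmH2O·s/L.
C = Vt/(Pplat − PEEP) = 457.52 / (23 − 13) = 457.52/10.0 = 45.752 mL/cmH2O.
τ = R × C = 12.786 × 0.04575 L/cmH2O = 0.585 s.
Fraction remaining = e^(−Te/τ) = e^(−0.46/0.585) = 0.4555; trapped volume = 457.52 × 0.4555 = 208.4 mL.
Additional alveolar pressure from trapping ≈ V_trapped / C = 208.4 / 45.752 = 4.555 cmH2O.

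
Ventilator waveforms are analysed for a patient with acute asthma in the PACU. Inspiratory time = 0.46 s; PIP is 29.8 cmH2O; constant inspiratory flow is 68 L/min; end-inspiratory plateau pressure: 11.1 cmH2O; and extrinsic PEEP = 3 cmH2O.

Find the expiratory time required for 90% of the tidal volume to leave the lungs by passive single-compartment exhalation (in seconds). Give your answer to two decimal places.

Flow: 68 L/min ÷ 60 = 1.1333 L/s.
Vt = flow × Ti = 1.1333 L/s × 0.46 s × 1000 mL/L = 521.32 mL.
R = (PIP − Pplat)/V̇ = (29.8 − 11.1) / 1.1333 = 18.7/1.1333 = 16.5 cmH2O·s/L.
C = Vt/(Pplat − PEEP) = 521.32 / (11.1 − 3) = 521.32/8.1 = 64.36 mL/cmH2O.
τ = R × C = 16.5 × 0.06436 L/cmH2O = 1.062 s.
t = −τ·ln(1 − 0.90) = −1.062·ln(0.1) = 2.445 s.

2.45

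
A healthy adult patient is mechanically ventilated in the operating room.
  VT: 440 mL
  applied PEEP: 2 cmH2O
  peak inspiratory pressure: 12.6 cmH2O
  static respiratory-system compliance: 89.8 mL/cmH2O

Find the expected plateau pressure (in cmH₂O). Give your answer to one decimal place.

Pplat = PEEP + Vt / Cstat = 2 + 440 / 89.8 = 2 + 4.9 = 6.9 cmH2O.

6.9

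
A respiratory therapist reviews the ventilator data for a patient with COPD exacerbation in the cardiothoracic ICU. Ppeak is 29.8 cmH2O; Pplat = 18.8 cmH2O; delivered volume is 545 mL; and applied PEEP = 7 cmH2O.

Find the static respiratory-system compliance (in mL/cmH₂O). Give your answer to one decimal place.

46.2

Cstat = Vt / (Pplat − PEEP) = 545 / (18.8 − 7) = 545 / 11.8 = 46.186 mL/cmH2O.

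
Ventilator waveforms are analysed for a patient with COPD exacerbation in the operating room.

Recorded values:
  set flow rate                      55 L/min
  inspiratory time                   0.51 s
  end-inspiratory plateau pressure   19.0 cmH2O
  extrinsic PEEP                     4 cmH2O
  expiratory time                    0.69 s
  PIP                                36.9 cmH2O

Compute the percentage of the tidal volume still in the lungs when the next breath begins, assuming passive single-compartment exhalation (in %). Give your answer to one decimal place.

32.2

Flow: 55 L/min ÷ 60 = 0.9167 L/s.
Vt = flow × Ti = 0.9167 L/s × 0.51 s × 1000 mL/L = 467.52 mL.
R = (PIP − Pplat)/V̇ = (36.9 − 19.0) / 0.9167 = 17.9/0.9167 = 19.527 cmH2O·s/L.
C = Vt/(Pplat − PEEP) = 467.52 / (19.0 − 4) = 467.52/15.0 = 31.168 mL/cmH2O.
τ = R × C = 19.527 × 0.03117 L/cmH2O = 0.6087 s.
Fraction remaining at end-expiration = e^(−Te/τ) = e^(−0.69/0.6087) = 0.3219 → 32.19%.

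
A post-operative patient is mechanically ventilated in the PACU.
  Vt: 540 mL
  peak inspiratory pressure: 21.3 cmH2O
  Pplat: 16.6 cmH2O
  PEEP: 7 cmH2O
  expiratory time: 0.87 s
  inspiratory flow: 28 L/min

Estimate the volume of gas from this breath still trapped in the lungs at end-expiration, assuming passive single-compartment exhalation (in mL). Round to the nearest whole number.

Flow: 28 L/min ÷ 60 = 0.4667 L/s.
R = (PIP − Pplat)/V̇ = (21.3 − 16.6) / 0.4667 = 4.7/0.4667 = 10.071 cmH2O·s/L.
C = Vt/(Pplat − PEEP) = 540.0 / (16.6 − 7) = 540.0/9.6 = 56.25 mL/cmH2O.
τ = R × C = 10.071 × 0.05625 L/cmH2O = 0.5665 s.
Fraction remaining = e^(−Te/τ) = e^(−0.87/0.5665) = 0.2153.
Trapped volume = 540.0 × 0.2153 = 116.26 mL.

116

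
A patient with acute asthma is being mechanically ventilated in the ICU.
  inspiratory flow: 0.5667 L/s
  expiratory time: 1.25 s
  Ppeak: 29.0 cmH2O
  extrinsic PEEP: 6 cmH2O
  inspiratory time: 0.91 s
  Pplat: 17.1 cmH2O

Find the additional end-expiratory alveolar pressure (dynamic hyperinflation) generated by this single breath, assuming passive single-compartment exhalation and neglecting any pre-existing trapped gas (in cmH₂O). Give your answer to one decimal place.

3.1

Vt = flow × Ti = 0.5667 L/s × 0.91 s × 1000 mL/L = 515.7 mL.
R = (PIP − Pplat)/V̇ = (29.0 − 17.1) / 0.5667 = 11.9/0.5667 = 20.999 cmH2O·s/L.
C = Vt/(Pplat − PEEP) = 515.7 / (17.1 − 6) = 515.7/11.1 = 46.459 mL/cmH2O.
τ = R × C = 20.999 × 0.04646 L/cmH2O = 0.9756 s.
Fraction remaining = e^(−Te/τ) = e^(−1.25/0.9756) = 0.2777; trapped volume = 515.7 × 0.2777 = 143.21 mL.
Additional alveolar pressure from trapping ≈ V_trapped / C = 143.21 / 46.459 = 3.083 cmH2O.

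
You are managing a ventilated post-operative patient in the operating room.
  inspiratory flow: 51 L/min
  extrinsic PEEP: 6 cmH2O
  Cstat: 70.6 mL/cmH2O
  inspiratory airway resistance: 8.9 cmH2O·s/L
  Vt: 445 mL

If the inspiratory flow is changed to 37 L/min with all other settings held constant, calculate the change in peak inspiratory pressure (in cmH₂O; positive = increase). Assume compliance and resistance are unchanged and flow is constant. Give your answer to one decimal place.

Flow: 51 L/min ÷ 60 = 0.85 L/s.
New flow: 37 L/min ÷ 60 = 0.6167 L/s.
PIP = Vt/C + R·V̇ + PEEP (constant-flow equation of motion).
Only the resistive term changes: ΔPIP = R × ΔV̇ = 8.9 × (0.6167 − 0.85) = 8.9 × -0.2333 = -2.076 cmH2O.

-2.1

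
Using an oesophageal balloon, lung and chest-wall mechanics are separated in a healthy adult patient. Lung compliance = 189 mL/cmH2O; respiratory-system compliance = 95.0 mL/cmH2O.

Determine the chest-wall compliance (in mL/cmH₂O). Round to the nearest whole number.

1/Ccw = 1/Crs − 1/CL.
1/Ccw = 1/95.0 − 1/189 = 0.005235.
Ccw = 191.02 mL/cmH2O.

191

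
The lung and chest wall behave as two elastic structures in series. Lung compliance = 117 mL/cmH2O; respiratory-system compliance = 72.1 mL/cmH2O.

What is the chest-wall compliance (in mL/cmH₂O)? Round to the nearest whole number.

1/Ccw = 1/Crs − 1/CL.
1/Ccw = 1/72.1 − 1/117 = 0.005323.
Ccw = 187.86 mL/cmH2O.

188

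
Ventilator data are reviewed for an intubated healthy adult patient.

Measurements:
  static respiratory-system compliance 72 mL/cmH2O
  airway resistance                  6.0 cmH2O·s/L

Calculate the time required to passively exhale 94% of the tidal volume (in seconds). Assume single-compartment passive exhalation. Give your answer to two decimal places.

1.22

τ = R × C = 6.0 × 72 mL/cmH2O = 6.0 × 0.072 L/cmH2O = 0.432 s.
Exhaled fraction f = 1 − e^(−t/τ) → t = −τ·ln(1 − f) = −0.432·ln(0.06) = 1.215 s.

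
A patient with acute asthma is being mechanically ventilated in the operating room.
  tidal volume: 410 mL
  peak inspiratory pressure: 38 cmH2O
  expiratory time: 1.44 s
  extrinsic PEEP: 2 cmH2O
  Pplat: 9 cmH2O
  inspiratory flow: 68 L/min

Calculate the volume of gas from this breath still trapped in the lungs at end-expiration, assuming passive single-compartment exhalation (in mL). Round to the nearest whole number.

Flow: 68 L/min ÷ 60 = 1.1333 L/s.
R = (PIP − Pplat)/V̇ = (38 − 9) / 1.1333 = 29.0/1.1333 = 25.589 cmH2O·s/L.
C = Vt/(Pplat − PEEP) = 410.0 / (9 − 2) = 410.0/7.0 = 58.571 mL/cmH2O.
τ = R × C = 25.589 × 0.05857 L/cmH2O = 1.499 s.
Fraction remaining = e^(−Te/τ) = e^(−1.44/1.499) = 0.3826.
Trapped volume = 410.0 × 0.3826 = 156.87 mL.

157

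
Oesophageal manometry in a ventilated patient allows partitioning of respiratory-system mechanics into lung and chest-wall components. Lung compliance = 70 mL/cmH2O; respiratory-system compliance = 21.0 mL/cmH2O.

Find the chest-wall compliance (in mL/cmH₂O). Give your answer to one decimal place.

30.0

1/Ccw = 1/Crs − 1/CL.
1/Ccw = 1/21.0 − 1/70 = 0.03333.
Ccw = 30.003 mL/cmH2O.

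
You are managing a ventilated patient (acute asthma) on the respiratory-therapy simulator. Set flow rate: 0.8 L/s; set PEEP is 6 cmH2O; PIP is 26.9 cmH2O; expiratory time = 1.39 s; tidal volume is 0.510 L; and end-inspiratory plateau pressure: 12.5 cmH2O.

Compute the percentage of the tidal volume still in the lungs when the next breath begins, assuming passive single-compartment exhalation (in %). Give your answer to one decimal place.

37.4

R = (PIP − Pplat)/V̇ = (26.9 − 12.5) / 0.8 = 14.4/0.8 = 18.0 cmH2O·s/L.
C = Vt/(Pplat − PEEP) = 510.0 / (12.5 − 6) = 510.0/6.5 = 78.462 mL/cmH2O.
τ = R × C = 18.0 × 0.07846 L/cmH2O = 1.412 s.
Fraction remaining at end-expiration = e^(−Te/τ) = e^(−1.39/1.412) = 0.3737 → 37.37%.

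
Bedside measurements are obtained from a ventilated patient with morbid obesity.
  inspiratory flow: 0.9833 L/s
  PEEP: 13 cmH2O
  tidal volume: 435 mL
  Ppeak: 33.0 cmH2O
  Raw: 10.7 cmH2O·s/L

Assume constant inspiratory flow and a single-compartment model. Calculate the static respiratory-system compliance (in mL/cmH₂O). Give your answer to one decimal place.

45.9

Equation of motion (constant flow): PIP = Vt/C + R·V̇ + PEEP.
Vt/C = PIP − R·V̇ − PEEP = 33.0 − 10.7×0.9833 − 13 = 33.0 − 10.521 − 13 = 9.479 cmH2O.
C = Vt / 9.479 = 435 / 9.479 = 45.891 mL/cmH2O.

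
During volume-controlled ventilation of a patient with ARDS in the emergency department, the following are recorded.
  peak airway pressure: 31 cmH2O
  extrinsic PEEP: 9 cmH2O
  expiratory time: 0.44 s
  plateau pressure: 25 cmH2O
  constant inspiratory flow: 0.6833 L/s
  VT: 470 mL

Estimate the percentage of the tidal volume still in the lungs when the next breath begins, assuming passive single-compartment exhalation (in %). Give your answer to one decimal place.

18.2

R = (PIP − Pplat)/V̇ = (31 − 25) / 0.6833 = 6.0/0.6833 = 8.781 cmH2O·s/L.
C = Vt/(Pplat − PEEP) = 470.0 / (25 − 9) = 470.0/16.0 = 29.375 mL/cmH2O.
τ = R × C = 8.781 × 0.02938 L/cmH2O = 0.258 s.
Fraction remaining at end-expiration = e^(−Te/τ) = e^(−0.44/0.258) = 0.1817 → 18.17%.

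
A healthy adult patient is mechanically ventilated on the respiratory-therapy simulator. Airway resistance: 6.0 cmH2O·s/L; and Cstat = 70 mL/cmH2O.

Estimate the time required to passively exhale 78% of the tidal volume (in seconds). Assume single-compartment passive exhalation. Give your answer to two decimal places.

0.64

τ = R × C = 6.0 × 70 mL/cmH2O = 6.0 × 0.070 L/cmH2O = 0.42 s.
Exhaled fraction f = 1 − e^(−t/τ) → t = −τ·ln(1 − f) = −0.42·ln(0.22) = 0.6359 s.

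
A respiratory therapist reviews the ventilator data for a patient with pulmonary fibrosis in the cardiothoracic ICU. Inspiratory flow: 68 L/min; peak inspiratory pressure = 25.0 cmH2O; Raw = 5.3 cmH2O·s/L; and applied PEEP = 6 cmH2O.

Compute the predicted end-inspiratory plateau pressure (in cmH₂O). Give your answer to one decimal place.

Flow: 68 L/min ÷ 60 = 1.1333 L/s.
Pplat = PIP − Raw × flow = 25.0 − 5.3 × 1.1333 = 25.0 − 6.006 = 18.994 cmH2O.

19.0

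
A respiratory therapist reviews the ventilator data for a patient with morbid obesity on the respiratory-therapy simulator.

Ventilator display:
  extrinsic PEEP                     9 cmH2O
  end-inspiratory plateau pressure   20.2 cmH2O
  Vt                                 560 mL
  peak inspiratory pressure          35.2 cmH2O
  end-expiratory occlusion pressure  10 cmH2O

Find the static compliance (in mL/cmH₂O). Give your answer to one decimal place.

54.9

End-expiratory occlusion gives total PEEP = 10 cmH2O (intrinsic PEEP = 10 − 9 = 1). Use total PEEP for the elastic gradient.
Cstat = Vt / (Pplat − PEEPtotal) = 560 / (20.2 − 10) = 560 / 10.2 = 54.902 mL/cmH2O.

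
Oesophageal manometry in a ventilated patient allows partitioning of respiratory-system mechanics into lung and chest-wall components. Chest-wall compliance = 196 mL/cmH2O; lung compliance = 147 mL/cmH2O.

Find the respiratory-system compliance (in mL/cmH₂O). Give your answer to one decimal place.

84.0

Lung and chest wall are elastances in series: 1/Crs = 1/CL + 1/Ccw.
1/Crs = 1/147 + 1/196 = 0.0119.
Crs = 84.034 mL/cmH2O.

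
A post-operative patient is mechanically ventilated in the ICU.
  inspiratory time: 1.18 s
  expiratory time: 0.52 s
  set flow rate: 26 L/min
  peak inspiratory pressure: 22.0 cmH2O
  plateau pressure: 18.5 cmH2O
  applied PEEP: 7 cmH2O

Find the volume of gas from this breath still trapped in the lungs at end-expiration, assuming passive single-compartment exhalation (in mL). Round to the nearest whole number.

Flow: 26 L/min ÷ 60 = 0.4333 L/s.
Vt = flow × Ti = 0.4333 L/s × 1.18 s × 1000 mL/L = 511.29 mL.
R = (PIP − Pplat)/V̇ = (22.0 − 18.5) / 0.4333 = 3.5/0.4333 = 8.078 cmH2O·s/L.
C = Vt/(Pplat − PEEP) = 511.29 / (18.5 − 7) = 511.29/11.5 = 44.46 mL/cmH2O.
τ = R × C = 8.078 × 0.04446 L/cmH2O = 0.3591 s.
Fraction remaining = e^(−Te/τ) = e^(−0.52/0.3591) = 0.235.
Trapped volume = 511.29 × 0.235 = 120.15 mL.

120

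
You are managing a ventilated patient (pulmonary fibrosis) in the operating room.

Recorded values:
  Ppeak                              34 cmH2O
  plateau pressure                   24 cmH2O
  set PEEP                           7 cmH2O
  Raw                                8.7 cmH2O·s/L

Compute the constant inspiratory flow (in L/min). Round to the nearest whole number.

69

flow = (PIP − Pplat) / Raw = (34 − 24) / 8.7 = 1.149 L/s × 60 = 68.94 L/min.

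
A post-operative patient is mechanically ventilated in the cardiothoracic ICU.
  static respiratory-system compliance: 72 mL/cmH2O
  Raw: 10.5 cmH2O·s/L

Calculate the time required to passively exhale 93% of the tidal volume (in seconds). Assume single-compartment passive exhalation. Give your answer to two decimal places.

2.01

τ = R × C = 10.5 × 72 mL/cmH2O = 10.5 × 0.072 L/cmH2O = 0.756 s.
Exhaled fraction f = 1 − e^(−t/τ) → t = −τ·ln(1 − f) = −0.756·ln(0.07) = 2.01 s.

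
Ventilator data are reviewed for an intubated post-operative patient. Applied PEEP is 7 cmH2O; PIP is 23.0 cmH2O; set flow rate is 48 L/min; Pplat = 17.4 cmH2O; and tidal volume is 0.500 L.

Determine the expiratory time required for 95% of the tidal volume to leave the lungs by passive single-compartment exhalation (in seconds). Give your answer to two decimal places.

1.01

Flow: 48 L/min ÷ 60 = 0.8 L/s.
R = (PIP − Pplat)/V̇ = (23.0 − 17.4) / 0.8 = 5.6/0.8 = 7.0 cmH2O·s/L.
C = Vt/(Pplat − PEEP) = 500.0 / (17.4 − 7) = 500.0/10.4 = 48.077 mL/cmH2O.
τ = R × C = 7.0 × 0.04808 L/cmH2O = 0.3366 s.
t = −τ·ln(1 − 0.95) = −0.3366·ln(0.05) = 1.008 s.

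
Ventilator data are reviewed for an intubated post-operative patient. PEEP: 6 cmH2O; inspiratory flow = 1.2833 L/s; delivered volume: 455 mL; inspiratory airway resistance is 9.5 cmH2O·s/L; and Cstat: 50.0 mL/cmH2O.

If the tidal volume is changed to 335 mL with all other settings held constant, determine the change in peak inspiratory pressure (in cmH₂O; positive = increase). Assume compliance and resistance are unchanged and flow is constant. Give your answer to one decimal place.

PIP = Vt/C + R·V̇ + PEEP (constant-flow equation of motion).
Only the elastic term changes: ΔPIP = ΔVt / C = (335 − 455) / 50.0 = -2.4 cmH2O.

-2.4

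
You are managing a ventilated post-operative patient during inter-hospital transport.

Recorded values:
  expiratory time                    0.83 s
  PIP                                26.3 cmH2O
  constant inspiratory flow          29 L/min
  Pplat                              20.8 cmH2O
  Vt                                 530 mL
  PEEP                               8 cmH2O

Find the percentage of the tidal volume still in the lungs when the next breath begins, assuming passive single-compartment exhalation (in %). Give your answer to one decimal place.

Flow: 29 L/min ÷ 60 = 0.4833 L/s.
R = (PIP − Pplat)/V̇ = (26.3 − 20.8) / 0.4833 = 5.5/0.4833 = 11.38 cmH2O·s/L.
C = Vt/(Pplat − PEEP) = 530.0 / (20.8 − 8) = 530.0/12.8 = 41.406 mL/cmH2O.
τ = R × C = 11.38 × 0.04141 L/cmH2O = 0.4712 s.
Fraction remaining at end-expiration = e^(−Te/τ) = e^(−0.83/0.4712) = 0.1718 → 17.18%.

17.2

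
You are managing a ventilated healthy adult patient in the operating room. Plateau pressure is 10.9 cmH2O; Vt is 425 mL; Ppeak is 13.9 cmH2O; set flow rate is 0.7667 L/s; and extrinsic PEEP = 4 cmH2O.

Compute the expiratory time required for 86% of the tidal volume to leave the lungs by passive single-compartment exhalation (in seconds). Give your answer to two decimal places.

0.47

R = (PIP − Pplat)/V̇ = (13.9 − 10.9) / 0.7667 = 3.0/0.7667 = 3.913 cmH2O·s/L.
C = Vt/(Pplat − PEEP) = 425.0 / (10.9 − 4) = 425.0/6.9 = 61.594 mL/cmH2O.
τ = R × C = 3.913 × 0.06159 L/cmH2O = 0.241 s.
t = −τ·ln(1 − 0.86) = −0.241·ln(0.14) = 0.4738 s.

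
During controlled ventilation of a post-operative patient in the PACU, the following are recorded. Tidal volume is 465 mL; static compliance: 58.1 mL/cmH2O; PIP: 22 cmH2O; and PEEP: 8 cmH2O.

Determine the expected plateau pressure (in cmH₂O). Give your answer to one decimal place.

Pplat = PEEP + Vt / Cstat = 8 + 465 / 58.1 = 8 + 8.003 = 16.003 cmH2O.

16.0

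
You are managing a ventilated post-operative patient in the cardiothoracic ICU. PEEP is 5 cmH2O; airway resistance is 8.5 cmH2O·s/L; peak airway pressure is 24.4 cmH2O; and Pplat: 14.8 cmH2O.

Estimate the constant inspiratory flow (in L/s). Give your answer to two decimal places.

1.13

flow = (PIP − Pplat) / Raw = 9.6 / 8.5 = 1.129 L/s.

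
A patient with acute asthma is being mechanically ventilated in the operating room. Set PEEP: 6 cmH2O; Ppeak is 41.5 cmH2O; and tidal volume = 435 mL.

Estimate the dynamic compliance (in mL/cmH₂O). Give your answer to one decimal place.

Dynamic compliance = Vt / (PIP − PEEP) = 435 / (41.5 − 6) = 435 / 35.5 = 12.254 mL/cmH2O.

12.3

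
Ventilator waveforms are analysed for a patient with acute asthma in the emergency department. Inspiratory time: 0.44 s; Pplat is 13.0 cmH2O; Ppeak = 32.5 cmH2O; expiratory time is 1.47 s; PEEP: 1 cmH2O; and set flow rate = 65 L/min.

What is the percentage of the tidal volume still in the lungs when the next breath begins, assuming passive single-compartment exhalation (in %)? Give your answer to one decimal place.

12.8

Flow: 65 L/min ÷ 60 = 1.0833 L/s.
Vt = flow × Ti = 1.0833 L/s × 0.44 s × 1000 mL/L = 476.65 mL.
R = (PIP − Pplat)/V̇ = (32.5 − 13.0) / 1.0833 = 19.5/1.0833 = 18.001 cmH2O·s/L.
C = Vt/(Pplat − PEEP) = 476.65 / (13.0 − 1) = 476.65/12.0 = 39.721 mL/cmH2O.
τ = R × C = 18.001 × 0.03972 L/cmH2O = 0.715 s.
Fraction remaining at end-expiration = e^(−Te/τ) = e^(−1.47/0.715) = 0.128 → 12.8%.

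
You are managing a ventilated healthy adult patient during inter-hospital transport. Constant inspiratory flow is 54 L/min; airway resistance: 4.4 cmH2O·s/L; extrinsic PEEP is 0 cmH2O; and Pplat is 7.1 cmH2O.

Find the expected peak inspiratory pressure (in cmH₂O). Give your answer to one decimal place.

11.1

Flow: 54 L/min ÷ 60 = 0.9 L/s.
PIP = Pplat + Raw × flow = 7.1 + 4.4 × 0.9 = 7.1 + 3.96 = 11.06 cmH2O.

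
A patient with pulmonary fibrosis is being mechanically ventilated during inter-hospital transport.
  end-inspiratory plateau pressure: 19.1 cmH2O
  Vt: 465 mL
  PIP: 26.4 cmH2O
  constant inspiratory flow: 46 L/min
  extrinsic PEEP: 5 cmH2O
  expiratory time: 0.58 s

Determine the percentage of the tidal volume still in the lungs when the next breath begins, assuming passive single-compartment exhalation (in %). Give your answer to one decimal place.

15.8

Flow: 46 L/min ÷ 60 = 0.7667 L/s.
R = (PIP − Pplat)/V̇ = (26.4 − 19.1) / 0.7667 = 7.3/0.7667 = 9.521 cmH2O·s/L.
C = Vt/(Pplat − PEEP) = 465.0 / (19.1 − 5) = 465.0/14.1 = 32.979 mL/cmH2O.
τ = R × C = 9.521 × 0.03298 L/cmH2O = 0.314 s.
Fraction remaining at end-expiration = e^(−Te/τ) = e^(−0.58/0.314) = 0.1577 → 15.77%.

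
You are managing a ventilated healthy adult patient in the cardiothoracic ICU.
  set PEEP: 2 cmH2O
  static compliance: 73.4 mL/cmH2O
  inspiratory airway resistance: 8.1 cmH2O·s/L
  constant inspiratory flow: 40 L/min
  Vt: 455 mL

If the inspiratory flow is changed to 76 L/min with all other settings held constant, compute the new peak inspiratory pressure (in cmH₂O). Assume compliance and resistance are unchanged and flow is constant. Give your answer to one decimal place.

18.5

Flow: 40 L/min ÷ 60 = 0.6667 L/s.
New flow: 76 L/min ÷ 60 = 1.2667 L/s.
PIP = Vt/C + R·V̇ + PEEP (constant-flow equation of motion).
Only the resistive term changes: ΔPIP = R × ΔV̇ = 8.1 × (1.2667 − 0.6667) = 8.1 × 0.6 = 4.86 cmH2O.
Original PIP = 455/73.4 + 8.1×0.6667 + 2 = 13.599 cmH2O; new PIP = 13.599 + (4.86) = 18.459 cmH2O.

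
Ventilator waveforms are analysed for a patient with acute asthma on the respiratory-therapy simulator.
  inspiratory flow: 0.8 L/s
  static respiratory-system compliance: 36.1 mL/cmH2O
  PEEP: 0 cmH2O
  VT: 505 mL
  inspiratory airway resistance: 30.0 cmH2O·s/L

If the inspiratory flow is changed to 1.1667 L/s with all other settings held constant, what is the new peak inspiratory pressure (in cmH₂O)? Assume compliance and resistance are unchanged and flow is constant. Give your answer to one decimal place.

PIP = Vt/C + R·V̇ + PEEP (constant-flow equation of motion).
Only the resistive term changes: ΔPIP = R × ΔV̇ = 30.0 × (1.1667 − 0.8) = 30.0 × 0.3667 = 11.001 cmH2O.
Original PIP = 505/36.1 + 30.0×0.8 + 0 = 37.989 cmH2O; new PIP = 37.989 + (11.001) = 48.99 cmH2O.

49.0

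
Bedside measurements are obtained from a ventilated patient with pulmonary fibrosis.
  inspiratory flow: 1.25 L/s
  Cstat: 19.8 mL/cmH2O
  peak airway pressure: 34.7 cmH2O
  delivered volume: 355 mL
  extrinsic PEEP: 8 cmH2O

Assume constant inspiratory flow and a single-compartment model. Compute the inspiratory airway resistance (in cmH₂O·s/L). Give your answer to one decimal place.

Equation of motion (constant flow): PIP = Vt/C + R·V̇ + PEEP.
R·V̇ = PIP − Vt/C − PEEP = 34.7 − 355/19.8 − 8 = 34.7 − 17.929 − 8 = 8.771 cmH2O.
R = 8.771 / 1.25 = 7.017 cmH2O·s/L.

7.0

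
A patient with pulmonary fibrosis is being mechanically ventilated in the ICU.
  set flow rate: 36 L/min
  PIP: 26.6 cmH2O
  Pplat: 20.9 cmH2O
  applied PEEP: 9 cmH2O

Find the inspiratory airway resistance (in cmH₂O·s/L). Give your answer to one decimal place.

9.5

Flow: 36 L/min ÷ 60 = 0.6 L/s.
Raw = (PIP − Pplat) / flow = (26.6 − 20.9) / 0.6 = 5.7 / 0.6 = 9.5 cmH2O·s/L.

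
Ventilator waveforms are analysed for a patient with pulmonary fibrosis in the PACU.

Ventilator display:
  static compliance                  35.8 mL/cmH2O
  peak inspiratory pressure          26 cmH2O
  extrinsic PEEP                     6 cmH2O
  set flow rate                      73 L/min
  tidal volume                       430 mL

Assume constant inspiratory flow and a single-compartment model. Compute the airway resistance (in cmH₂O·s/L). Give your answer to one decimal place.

Flow: 73 L/min ÷ 60 = 1.2167 L/s.
Equation of motion (constant flow): PIP = Vt/C + R·V̇ + PEEP.
R·V̇ = PIP − Vt/C − PEEP = 26 − 430/35.8 − 6 = 26 − 12.011 − 6 = 7.989 cmH2O.
R = 7.989 / 1.2167 = 6.566 cmH2O·s/L.

6.6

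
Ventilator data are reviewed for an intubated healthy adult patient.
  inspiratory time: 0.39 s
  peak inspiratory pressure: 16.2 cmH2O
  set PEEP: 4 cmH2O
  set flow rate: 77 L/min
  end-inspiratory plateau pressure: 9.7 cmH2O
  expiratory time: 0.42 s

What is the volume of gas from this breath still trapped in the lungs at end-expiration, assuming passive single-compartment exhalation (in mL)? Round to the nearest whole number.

Flow: 77 L/min ÷ 60 = 1.2833 L/s.
Vt = flow × Ti = 1.2833 L/s × 0.39 s × 1000 mL/L = 500.49 mL.
R = (PIP − Pplat)/V̇ = (16.2 − 9.7) / 1.2833 = 6.5/1.2833 = 5.065 cmH2O·s/L.
C = Vt/(Pplat − PEEP) = 500.49 / (9.7 − 4) = 500.49/5.7 = 87.805 mL/cmH2O.
τ = R × C = 5.065 × 0.08781 L/cmH2O = 0.4448 s.
Fraction remaining = e^(−Te/τ) = e^(−0.42/0.4448) = 0.389.
Trapped volume = 500.49 × 0.389 = 194.69 mL.

195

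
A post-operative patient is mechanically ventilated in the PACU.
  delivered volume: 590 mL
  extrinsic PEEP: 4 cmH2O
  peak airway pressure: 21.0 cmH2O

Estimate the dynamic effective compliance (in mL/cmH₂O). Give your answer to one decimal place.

34.7

Dynamic compliance = Vt / (PIP − PEEP) = 590 / (21.0 − 4) = 590 / 17.0 = 34.706 mL/cmH2O.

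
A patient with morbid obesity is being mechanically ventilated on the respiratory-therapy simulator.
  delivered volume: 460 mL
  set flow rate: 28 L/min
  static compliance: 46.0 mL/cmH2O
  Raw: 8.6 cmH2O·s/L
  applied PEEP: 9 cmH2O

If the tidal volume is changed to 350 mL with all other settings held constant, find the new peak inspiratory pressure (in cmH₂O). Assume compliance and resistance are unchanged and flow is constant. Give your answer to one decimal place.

20.6

Flow: 28 L/min ÷ 60 = 0.4667 L/s.
PIP = Vt/C + R·V̇ + PEEP (constant-flow equation of motion).
Only the elastic term changes: ΔPIP = ΔVt / C = (350 − 460) / 46.0 = -2.391 cmH2O.
Original PIP = 460/46.0 + 8.6×0.4667 + 9 = 23.014 cmH2O; new PIP = 23.014 + (-2.391) = 20.623 cmH2O.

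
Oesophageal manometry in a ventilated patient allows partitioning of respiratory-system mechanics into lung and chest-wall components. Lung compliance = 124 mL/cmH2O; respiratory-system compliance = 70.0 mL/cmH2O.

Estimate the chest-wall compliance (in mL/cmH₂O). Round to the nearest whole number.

161

1/Ccw = 1/Crs − 1/CL.
1/Ccw = 1/70.0 − 1/124 = 0.006221.
Ccw = 160.75 mL/cmH2O.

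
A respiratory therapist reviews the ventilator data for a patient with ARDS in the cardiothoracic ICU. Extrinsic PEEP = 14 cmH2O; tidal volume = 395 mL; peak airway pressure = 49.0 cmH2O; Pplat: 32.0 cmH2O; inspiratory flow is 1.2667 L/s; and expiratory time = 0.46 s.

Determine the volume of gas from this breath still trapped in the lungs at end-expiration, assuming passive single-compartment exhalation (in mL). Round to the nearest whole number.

R = (PIP − Pplat)/V̇ = (49.0 − 32.0) / 1.2667 = 17.0/1.2667 = 13.421 cmH2O·s/L.
C = Vt/(Pplat − PEEP) = 395.0 / (32.0 − 14) = 395.0/18.0 = 21.944 mL/cmH2O.
τ = R × C = 13.421 × 0.02194 L/cmH2O = 0.2945 s.
Fraction remaining = e^(−Te/τ) = e^(−0.46/0.2945) = 0.2097.
Trapped volume = 395.0 × 0.2097 = 82.832 mL.

83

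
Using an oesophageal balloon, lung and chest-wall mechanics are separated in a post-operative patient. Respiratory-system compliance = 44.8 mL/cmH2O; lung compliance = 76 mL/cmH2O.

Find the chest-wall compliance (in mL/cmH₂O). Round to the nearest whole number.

1/Ccw = 1/Crs − 1/CL.
1/Ccw = 1/44.8 − 1/76 = 0.009164.
Ccw = 109.12 mL/cmH2O.

109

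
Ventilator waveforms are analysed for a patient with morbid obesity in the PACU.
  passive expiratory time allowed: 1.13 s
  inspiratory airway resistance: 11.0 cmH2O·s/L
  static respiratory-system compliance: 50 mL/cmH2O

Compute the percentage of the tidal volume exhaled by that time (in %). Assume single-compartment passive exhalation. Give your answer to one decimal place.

87.2

τ = R × C = 11.0 × 50 mL/cmH2O = 11.0 × 0.050 L/cmH2O = 0.55 s.
Passive exhalation: V(t)/V₀ = e^(−t/τ) = e^(−1.13/0.55) = 0.1282.
Fraction exhaled = 1 − 0.1282 = 0.8718 → 87.18%.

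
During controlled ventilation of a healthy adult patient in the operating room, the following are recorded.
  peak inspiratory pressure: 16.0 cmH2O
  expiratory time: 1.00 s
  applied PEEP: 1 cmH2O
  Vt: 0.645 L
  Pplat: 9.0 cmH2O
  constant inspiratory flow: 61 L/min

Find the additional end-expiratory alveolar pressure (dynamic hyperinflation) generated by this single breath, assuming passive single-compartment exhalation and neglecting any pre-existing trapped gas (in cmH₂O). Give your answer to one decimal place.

1.3

Flow: 61 L/min ÷ 60 = 1.0167 L/s.
R = (PIP − Pplat)/V̇ = (16.0 − 9.0) / 1.0167 = 7.0/1.0167 = 6.885 cmH2O·s/L.
C = Vt/(Pplat − PEEP) = 645.0 / (9.0 − 1) = 645.0/8.0 = 80.625 mL/cmH2O.
τ = R × C = 6.885 × 0.08063 L/cmH2O = 0.5551 s.
Fraction remaining = e^(−Te/τ) = e^(−1.00/0.5551) = 0.1651; trapped volume = 645.0 × 0.1651 = 106.49 mL.
Additional alveolar pressure from trapping ≈ V_trapped / C = 106.49 / 80.625 = 1.321 cmH2O.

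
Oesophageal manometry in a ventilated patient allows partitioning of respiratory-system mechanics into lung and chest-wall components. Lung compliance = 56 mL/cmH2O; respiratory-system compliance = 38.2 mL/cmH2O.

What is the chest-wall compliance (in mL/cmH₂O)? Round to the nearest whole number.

1/Ccw = 1/Crs − 1/CL.
1/Ccw = 1/38.2 − 1/56 = 0.008321.
Ccw = 120.18 mL/cmH2O.

120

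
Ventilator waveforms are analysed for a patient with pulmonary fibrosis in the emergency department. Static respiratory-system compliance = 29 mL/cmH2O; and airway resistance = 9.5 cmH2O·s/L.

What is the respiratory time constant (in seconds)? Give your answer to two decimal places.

τ = R × C = 9.5 × 29 mL/cmH2O = 9.5 × 0.029 L/cmH2O = 0.2755 s.

0.28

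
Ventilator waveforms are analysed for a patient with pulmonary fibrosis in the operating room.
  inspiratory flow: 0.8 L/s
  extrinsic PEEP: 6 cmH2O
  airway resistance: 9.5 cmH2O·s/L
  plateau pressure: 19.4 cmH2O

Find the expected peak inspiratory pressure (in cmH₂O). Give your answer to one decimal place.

PIP = Pplat + Raw × flow = 19.4 + 9.5 × 0.8 = 19.4 + 7.6 = 27.0 cmH2O.

27.0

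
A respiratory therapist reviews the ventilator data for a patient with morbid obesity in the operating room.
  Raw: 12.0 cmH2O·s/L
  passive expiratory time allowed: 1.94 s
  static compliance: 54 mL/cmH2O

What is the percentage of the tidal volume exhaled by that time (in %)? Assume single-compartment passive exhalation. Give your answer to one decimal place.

95.0

τ = R × C = 12.0 × 54 mL/cmH2O = 12.0 × 0.054 L/cmH2O = 0.648 s.
Passive exhalation: V(t)/V₀ = e^(−t/τ) = e^(−1.94/0.648) = 0.0501.
Fraction exhaled = 1 − 0.0501 = 0.9499 → 94.99%.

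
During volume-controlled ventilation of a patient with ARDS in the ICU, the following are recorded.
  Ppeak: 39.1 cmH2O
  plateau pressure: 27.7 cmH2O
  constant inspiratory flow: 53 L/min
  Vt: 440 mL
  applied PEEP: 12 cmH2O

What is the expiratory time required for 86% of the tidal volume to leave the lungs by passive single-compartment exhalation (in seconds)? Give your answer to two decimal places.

Flow: 53 L/min ÷ 60 = 0.8833 L/s.
R = (PIP − Pplat)/V̇ = (39.1 − 27.7) / 0.8833 = 11.4/0.8833 = 12.906 cmH2O·s/L.
C = Vt/(Pplat − PEEP) = 440.0 / (27.7 − 12) = 440.0/15.7 = 28.025 mL/cmH2O.
τ = R × C = 12.906 × 0.02803 L/cmH2O = 0.3618 s.
t = −τ·ln(1 − 0.86) = −0.3618·ln(0.14) = 0.7113 s.

0.71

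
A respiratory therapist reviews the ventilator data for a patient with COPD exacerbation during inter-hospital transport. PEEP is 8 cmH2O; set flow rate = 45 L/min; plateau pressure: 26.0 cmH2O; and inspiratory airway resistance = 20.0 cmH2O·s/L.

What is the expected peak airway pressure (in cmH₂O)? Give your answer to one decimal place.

41.0

Flow: 45 L/min ÷ 60 = 0.75 L/s.
PIP = Pplat + Raw × flow = 26.0 + 20.0 × 0.75 = 26.0 + 15.0 = 41.0 cmH2O.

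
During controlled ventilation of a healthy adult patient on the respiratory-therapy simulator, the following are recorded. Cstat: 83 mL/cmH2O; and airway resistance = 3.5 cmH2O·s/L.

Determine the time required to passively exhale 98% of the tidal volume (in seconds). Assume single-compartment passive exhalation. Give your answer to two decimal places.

1.14

τ = R × C = 3.5 × 83 mL/cmH2O = 3.5 × 0.083 L/cmH2O = 0.2905 s.
Exhaled fraction f = 1 − e^(−t/τ) → t = −τ·ln(1 − f) = −0.2905·ln(0.02) = 1.136 s.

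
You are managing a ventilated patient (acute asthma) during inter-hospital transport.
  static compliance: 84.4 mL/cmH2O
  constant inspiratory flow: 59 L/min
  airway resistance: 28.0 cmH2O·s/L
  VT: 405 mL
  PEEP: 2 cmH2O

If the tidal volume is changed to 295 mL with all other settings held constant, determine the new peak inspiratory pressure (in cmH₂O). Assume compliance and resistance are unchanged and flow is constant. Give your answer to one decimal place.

33.0

Flow: 59 L/min ÷ 60 = 0.9833 L/s.
PIP = Vt/C + R·V̇ + PEEP (constant-flow equation of motion).
Only the elastic term changes: ΔPIP = ΔVt / C = (295 − 405) / 84.4 = -1.303 cmH2O.
Original PIP = 405/84.4 + 28.0×0.9833 + 2 = 34.331 cmH2O; new PIP = 34.331 + (-1.303) = 33.028 cmH2O.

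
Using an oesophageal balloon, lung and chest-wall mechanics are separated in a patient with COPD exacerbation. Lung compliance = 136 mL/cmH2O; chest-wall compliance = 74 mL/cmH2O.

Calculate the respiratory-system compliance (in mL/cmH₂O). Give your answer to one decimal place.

47.9

Lung and chest wall are elastances in series: 1/Crs = 1/CL + 1/Ccw.
1/Crs = 1/136 + 1/74 = 0.02087.
Crs = 47.916 mL/cmH2O.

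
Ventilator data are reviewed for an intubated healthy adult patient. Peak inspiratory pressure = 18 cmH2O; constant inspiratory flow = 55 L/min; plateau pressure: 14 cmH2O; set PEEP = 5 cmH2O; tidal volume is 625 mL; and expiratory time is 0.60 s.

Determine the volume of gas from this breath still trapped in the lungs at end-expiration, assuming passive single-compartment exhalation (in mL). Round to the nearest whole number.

Flow: 55 L/min ÷ 60 = 0.9167 L/s.
R = (PIP − Pplat)/V̇ = (18 − 14) / 0.9167 = 4.0/0.9167 = 4.363 cmH2O·s/L.
C = Vt/(Pplat − PEEP) = 625.0 / (14 − 5) = 625.0/9.0 = 69.444 mL/cmH2O.
τ = R × C = 4.363 × 0.06944 L/cmH2O = 0.303 s.
Fraction remaining = e^(−Te/τ) = e^(−0.60/0.303) = 0.138.
Trapped volume = 625.0 × 0.138 = 86.25 mL.

86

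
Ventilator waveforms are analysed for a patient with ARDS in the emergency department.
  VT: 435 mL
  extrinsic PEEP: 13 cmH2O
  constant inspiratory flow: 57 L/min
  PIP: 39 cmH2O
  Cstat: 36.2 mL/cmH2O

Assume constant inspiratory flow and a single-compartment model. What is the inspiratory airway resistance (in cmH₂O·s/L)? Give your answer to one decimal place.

14.7

Flow: 57 L/min ÷ 60 = 0.95 L/s.
Equation of motion (constant flow): PIP = Vt/C + R·V̇ + PEEP.
R·V̇ = PIP − Vt/C − PEEP = 39 − 435/36.2 − 13 = 39 − 12.017 − 13 = 13.983 cmH2O.
R = 13.983 / 0.95 = 14.719 cmH2O·s/L.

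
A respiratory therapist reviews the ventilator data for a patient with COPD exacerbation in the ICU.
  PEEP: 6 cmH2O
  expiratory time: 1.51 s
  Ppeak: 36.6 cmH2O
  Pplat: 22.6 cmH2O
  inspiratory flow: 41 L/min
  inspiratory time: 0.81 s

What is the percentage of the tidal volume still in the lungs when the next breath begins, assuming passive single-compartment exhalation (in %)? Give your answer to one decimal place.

11.0

Flow: 41 L/min ÷ 60 = 0.6833 L/s.
Vt = flow × Ti = 0.6833 L/s × 0.81 s × 1000 mL/L = 553.47 mL.
R = (PIP − Pplat)/V̇ = (36.6 − 22.6) / 0.6833 = 14.0/0.6833 = 20.489 cmH2O·s/L.
C = Vt/(Pplat − PEEP) = 553.47 / (22.6 − 6) = 553.47/16.6 = 33.342 mL/cmH2O.
τ = R × C = 20.489 × 0.03334 L/cmH2O = 0.6831 s.
Fraction remaining at end-expiration = e^(−Te/τ) = e^(−1.51/0.6831) = 0.1096 → 10.96%.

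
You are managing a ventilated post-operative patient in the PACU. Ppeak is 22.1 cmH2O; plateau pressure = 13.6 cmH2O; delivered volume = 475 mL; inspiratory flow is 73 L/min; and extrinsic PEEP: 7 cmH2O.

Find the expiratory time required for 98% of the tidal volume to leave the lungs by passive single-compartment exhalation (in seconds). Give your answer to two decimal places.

Flow: 73 L/min ÷ 60 = 1.2167 L/s.
R = (PIP − Pplat)/V̇ = (22.1 − 13.6) / 1.2167 = 8.5/1.2167 = 6.986 cmH2O·s/L.
C = Vt/(Pplat − PEEP) = 475.0 / (13.6 − 7) = 475.0/6.6 = 71.97 mL/cmH2O.
τ = R × C = 6.986 × 0.07197 L/cmH2O = 0.5028 s.
t = −τ·ln(1 − 0.98) = −0.5028·ln(0.02) = 1.967 s.

1.97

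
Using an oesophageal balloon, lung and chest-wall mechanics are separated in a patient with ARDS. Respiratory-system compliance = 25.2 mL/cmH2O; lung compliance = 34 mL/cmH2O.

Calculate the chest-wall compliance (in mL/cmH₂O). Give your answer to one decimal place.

97.4

1/Ccw = 1/Crs − 1/CL.
1/Ccw = 1/25.2 − 1/34 = 0.01027.
Ccw = 97.371 mL/cmH2O.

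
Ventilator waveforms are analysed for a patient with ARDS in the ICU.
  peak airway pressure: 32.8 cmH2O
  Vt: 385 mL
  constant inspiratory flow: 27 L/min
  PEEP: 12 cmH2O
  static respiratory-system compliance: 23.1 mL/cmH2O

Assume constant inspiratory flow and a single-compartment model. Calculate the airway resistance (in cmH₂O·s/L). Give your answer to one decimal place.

Flow: 27 L/min ÷ 60 = 0.45 L/s.
Equation of motion (constant flow): PIP = Vt/C + R·V̇ + PEEP.
R·V̇ = PIP − Vt/C − PEEP = 32.8 − 385/23.1 − 12 = 32.8 − 16.667 − 12 = 4.133 cmH2O.
R = 4.133 / 0.45 = 9.184 cmH2O·s/L.

9.2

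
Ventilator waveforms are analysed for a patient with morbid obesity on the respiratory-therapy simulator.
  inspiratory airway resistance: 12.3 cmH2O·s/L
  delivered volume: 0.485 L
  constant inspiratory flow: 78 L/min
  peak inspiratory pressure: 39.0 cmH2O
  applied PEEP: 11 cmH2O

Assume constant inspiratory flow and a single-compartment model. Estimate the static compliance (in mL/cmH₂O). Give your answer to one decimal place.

40.4

Flow: 78 L/min ÷ 60 = 1.3 L/s.
Equation of motion (constant flow): PIP = Vt/C + R·V̇ + PEEP.
Vt/C = PIP − R·V̇ − PEEP = 39.0 − 12.3×1.3 − 11 = 39.0 − 15.99 − 11 = 12.01 cmH2O.
C = Vt / 12.01 = 485 / 12.01 = 40.383 mL/cmH2O.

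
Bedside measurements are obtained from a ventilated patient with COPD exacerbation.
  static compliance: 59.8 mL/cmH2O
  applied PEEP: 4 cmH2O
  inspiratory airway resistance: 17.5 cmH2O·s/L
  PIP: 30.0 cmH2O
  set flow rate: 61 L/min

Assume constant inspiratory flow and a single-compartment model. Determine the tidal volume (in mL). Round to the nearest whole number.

Flow: 61 L/min ÷ 60 = 1.0167 L/s.
Equation of motion (constant flow): PIP = Vt/C + R·V̇ + PEEP.
Vt/C = PIP − R·V̇ − PEEP = 30.0 − 17.792 − 4 = 8.208 cmH2O.
Vt = C × 8.208 = 59.8 × 8.208 = 490.84 mL.

491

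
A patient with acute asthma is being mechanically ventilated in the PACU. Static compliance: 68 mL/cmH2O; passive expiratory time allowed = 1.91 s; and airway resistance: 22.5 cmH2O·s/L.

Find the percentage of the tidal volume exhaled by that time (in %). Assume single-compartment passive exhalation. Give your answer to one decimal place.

71.3

τ = R × C = 22.5 × 68 mL/cmH2O = 22.5 × 0.068 L/cmH2O = 1.53 s.
Passive exhalation: V(t)/V₀ = e^(−t/τ) = e^(−1.91/1.53) = 0.287.
Fraction exhaled = 1 − 0.287 = 0.713 → 71.3%.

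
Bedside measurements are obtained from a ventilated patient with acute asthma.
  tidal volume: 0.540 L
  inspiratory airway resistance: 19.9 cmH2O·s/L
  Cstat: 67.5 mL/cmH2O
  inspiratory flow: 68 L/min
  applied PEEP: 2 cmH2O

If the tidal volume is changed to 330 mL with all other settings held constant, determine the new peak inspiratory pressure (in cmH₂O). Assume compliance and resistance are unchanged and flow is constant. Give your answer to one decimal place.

Flow: 68 L/min ÷ 60 = 1.1333 L/s.
PIP = Vt/C + R·V̇ + PEEP (constant-flow equation of motion).
Only the elastic term changes: ΔPIP = ΔVt / C = (330 − 540) / 67.5 = -3.111 cmH2O.
Original PIP = 540/67.5 + 19.9×1.1333 + 2 = 32.553 cmH2O; new PIP = 32.553 + (-3.111) = 29.442 cmH2O.

29.4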